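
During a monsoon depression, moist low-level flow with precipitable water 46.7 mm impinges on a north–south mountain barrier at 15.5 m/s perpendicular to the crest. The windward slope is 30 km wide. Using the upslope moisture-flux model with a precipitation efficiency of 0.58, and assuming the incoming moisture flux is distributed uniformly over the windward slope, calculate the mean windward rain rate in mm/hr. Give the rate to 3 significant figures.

Incoming column moisture flux per unit ridge length: F = V × PW = 15.5 × 46.7 = 723.85 mm·m/s.
Spread over the 30 km slope with efficiency ε = 0.58: R = ε·F/W = 0.58 × 723.85 / 30000 m = 1.399e-02 mm/s.
R = 1.399e-02 × 3600 = 50.4 mm/hr.

R ≈ 50.4 mm/hr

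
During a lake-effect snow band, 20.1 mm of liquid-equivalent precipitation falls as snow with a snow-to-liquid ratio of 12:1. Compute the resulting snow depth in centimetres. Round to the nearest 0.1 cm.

snow depth ≈ 24.1 cm

Snow depth = liquid × ratio = 20.1 mm × 12 = 241.2 mm = 24.1 cm.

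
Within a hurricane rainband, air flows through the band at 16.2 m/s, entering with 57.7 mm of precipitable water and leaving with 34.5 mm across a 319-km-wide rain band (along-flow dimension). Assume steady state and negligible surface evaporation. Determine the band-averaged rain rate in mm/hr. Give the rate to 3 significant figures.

R ≈ 4.24 mm/hr

Column moisture flux per unit crosswind length is F = V × PW.
Inflow: F_in = 16.2 × 57.7 = 934.74 mm·m/s
Outflow: F_out = 16.2 × 34.5 = 558.9 mm·m/s
Steady-state rate R = (F_in − F_out)/L = (934.74 − 558.9) / 319000 m = 1.178e-03 mm/s.
R = 1.178e-03 × 3600 = 4.24 mm/hr.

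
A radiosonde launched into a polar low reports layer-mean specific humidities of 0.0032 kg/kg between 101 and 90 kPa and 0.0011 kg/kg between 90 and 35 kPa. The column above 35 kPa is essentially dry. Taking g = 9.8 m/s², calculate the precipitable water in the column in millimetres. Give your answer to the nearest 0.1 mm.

Precipitable water is the column-integrated vapour mass per unit area: PW = (1/g) Σ q̄ Δp, with q in kg/kg and Δp in Pa (1 kg/m² of water = 1 mm).
Layer 101–90 kPa: Δp = 110 hPa = 11000 Pa, q̄ = 0.0032 kg/kg → 0.0032 × 11000 / 9.8 = 3.59 mm
Layer 90–35 kPa: Δp = 550 hPa = 55000 Pa, q̄ = 0.0011 kg/kg → 0.0011 × 55000 / 9.8 = 6.17 mm
PW = 3.59 + 6.17 = 9.76 ≈ 9.8 mm.

PW ≈ 9.8 mm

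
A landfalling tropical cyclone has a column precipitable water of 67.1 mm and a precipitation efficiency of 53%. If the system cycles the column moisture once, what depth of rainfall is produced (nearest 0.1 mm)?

rainfall ≈ 35.6 mm

Rainfall = ε × PW = 0.53 × 67.1 = 35.6 mm.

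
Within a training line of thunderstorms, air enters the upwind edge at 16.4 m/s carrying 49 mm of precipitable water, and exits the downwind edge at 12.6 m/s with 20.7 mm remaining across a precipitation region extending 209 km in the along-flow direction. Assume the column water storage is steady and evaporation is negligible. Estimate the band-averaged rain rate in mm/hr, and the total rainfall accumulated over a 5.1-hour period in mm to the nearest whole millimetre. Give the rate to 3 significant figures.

Column moisture flux per unit crosswind length is F = V × PW.
Inflow: F_in = 16.4 × 49 = 803.6 mm·m/s
Outflow: F_out = 12.6 × 20.7 = 260.82 mm·m/s
Steady-state rate R = (F_in − F_out)/L = (803.6 − 260.82) / 209000 m = 2.597e-03 mm/s.
R = 2.597e-03 × 3600 = 9.35 mm/hr.
Over 5.1 h: total = 9.35 × 5.1 = 47.685 ≈ 48 mm.

R ≈ 9.35 mm/hr; total ≈ 48 mm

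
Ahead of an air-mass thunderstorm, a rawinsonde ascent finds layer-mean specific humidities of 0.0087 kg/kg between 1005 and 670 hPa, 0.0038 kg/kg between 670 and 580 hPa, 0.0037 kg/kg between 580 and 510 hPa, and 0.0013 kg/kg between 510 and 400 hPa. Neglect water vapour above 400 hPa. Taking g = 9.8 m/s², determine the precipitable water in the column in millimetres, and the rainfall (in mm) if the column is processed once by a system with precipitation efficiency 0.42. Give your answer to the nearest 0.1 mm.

PW ≈ 37.3 mm; rainfall ≈ 15.7 mm

Precipitable water is the column-integrated vapour mass per unit area: PW = (1/g) Σ q̄ Δp, with q in kg/kg and Δp in Pa (1 kg/m² of water = 1 mm).
Layer 1005–670 hPa: Δp = 335 hPa = 33500 Pa, q̄ = 0.0087 kg/kg → 0.0087 × 33500 / 9.8 = 29.74 mm
Layer 670–580 hPa: Δp = 90 hPa = 9000 Pa, q̄ = 0.0038 kg/kg → 0.0038 × 9000 / 9.8 = 3.49 mm
Layer 580–510 hPa: Δp = 70 hPa = 7000 Pa, q̄ = 0.0037 kg/kg → 0.0037 × 7000 / 9.8 = 2.64 mm
Layer 510–400 hPa: Δp = 110 hPa = 11000 Pa, q̄ = 0.0013 kg/kg → 0.0013 × 11000 / 9.8 = 1.46 mm
PW = 29.74 + 3.49 + 2.64 + 1.46 = 37.33 ≈ 37.3 mm.
Rainfall = ε × PW = 0.42 × 37.3 = 15.7 mm.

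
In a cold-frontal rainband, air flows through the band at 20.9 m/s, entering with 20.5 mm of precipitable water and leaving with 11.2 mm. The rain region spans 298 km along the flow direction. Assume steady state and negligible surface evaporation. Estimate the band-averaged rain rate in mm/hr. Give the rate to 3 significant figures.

Column moisture flux per unit crosswind length is F = V × PW.
Inflow: F_in = 20.9 × 20.5 = 428.45 mm·m/s
Outflow: F_out = 20.9 × 11.2 = 234.08 mm·m/s
Steady-state rate R = (F_in − F_out)/L = (428.45 − 234.08) / 298000 m = 6.522e-04 mm/s.
R = 6.522e-04 × 3600 = 2.35 mm/hr.

R ≈ 2.35 mm/hr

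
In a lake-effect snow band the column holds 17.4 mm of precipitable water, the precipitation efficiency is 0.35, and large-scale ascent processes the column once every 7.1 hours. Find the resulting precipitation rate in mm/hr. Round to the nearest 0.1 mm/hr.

Each overturning extracts ε × PW = 0.35 × 17.4 = 6.09 mm.
Rate = ε·PW / τ = 6.09 / 7.1 h = 0.9 mm/hr.

R ≈ 0.9 mm/hr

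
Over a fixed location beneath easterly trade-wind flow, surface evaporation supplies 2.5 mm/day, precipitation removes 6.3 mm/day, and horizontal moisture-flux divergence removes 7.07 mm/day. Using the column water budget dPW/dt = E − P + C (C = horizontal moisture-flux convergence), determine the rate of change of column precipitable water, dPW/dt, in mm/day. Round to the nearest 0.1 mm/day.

dPW/dt ≈ -10.9 mm/day

dPW/dt = E − P + C = 2.5 − 6.3 + (-7.07) = -10.9 mm/day.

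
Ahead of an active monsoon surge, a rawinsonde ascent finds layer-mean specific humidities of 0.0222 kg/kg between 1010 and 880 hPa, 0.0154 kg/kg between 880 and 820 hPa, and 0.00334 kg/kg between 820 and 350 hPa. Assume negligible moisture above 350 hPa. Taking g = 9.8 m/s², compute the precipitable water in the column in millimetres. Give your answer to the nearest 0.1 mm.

PW ≈ 54.9 mm

Precipitable water is the column-integrated vapour mass per unit area: PW = (1/g) Σ q̄ Δp, with q in kg/kg and Δp in Pa (1 kg/m² of water = 1 mm).
Layer 1010–880 hPa: Δp = 130 hPa = 13000 Pa, q̄ = 0.0222 kg/kg → 0.0222 × 13000 / 9.8 = 29.45 mm
Layer 880–820 hPa: Δp = 60 hPa = 6000 Pa, q̄ = 0.0154 kg/kg → 0.0154 × 6000 / 9.8 = 9.43 mm
Layer 820–350 hPa: Δp = 470 hPa = 47000 Pa, q̄ = 0.00334 kg/kg → 0.00334 × 47000 / 9.8 = 16.02 mm
PW = 29.45 + 9.43 + 16.02 = 54.90 ≈ 54.9 mm.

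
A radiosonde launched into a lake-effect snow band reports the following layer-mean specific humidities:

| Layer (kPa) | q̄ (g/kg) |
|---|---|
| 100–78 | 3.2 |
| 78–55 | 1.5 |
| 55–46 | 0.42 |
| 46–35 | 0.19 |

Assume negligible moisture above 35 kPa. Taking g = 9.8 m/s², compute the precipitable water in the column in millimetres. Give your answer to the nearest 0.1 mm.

Precipitable water is the column-integrated vapour mass per unit area: PW = (1/g) Σ q̄ Δp, with q in kg/kg and Δp in Pa (1 kg/m² of water = 1 mm).
Layer 100–78 kPa: Δp = 220 hPa = 22000 Pa, q̄ = 0.0032 kg/kg → 0.0032 × 22000 / 9.8 = 7.18 mm
Layer 78–55 kPa: Δp = 230 hPa = 23000 Pa, q̄ = 0.0015 kg/kg → 0.0015 × 23000 / 9.8 = 3.52 mm
Layer 55–46 kPa: Δp = 90 hPa = 9000 Pa, q̄ = 0.00042 kg/kg → 0.00042 × 9000 / 9.8 = 0.39 mm
Layer 46–35 kPa: Δp = 110 hPa = 11000 Pa, q̄ = 0.00019 kg/kg → 0.00019 × 11000 / 9.8 = 0.21 mm
PW = 7.18 + 3.52 + 0.39 + 0.21 = 11.30 ≈ 11.3 mm.

PW ≈ 11.3 mm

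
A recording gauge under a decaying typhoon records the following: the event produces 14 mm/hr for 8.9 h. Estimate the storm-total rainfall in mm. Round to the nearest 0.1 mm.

total ≈ 124.6 mm

Total = Σ Rᵢ Δtᵢ = 14 × 8.9
      = 124.6 = 124.6 mm.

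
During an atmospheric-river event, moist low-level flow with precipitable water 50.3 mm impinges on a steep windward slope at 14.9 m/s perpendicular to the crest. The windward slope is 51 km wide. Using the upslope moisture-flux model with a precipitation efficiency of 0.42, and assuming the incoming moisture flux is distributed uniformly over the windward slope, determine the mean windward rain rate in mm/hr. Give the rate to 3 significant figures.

Incoming column moisture flux per unit ridge length: F = V × PW = 14.9 × 50.3 = 749.47 mm·m/s.
Spread over the 51 km slope with efficiency ε = 0.42: R = ε·F/W = 0.42 × 749.47 / 51000 m = 6.172e-03 mm/s.
R = 6.172e-03 × 3600 = 22.2 mm/hr.

R ≈ 22.2 mm/hr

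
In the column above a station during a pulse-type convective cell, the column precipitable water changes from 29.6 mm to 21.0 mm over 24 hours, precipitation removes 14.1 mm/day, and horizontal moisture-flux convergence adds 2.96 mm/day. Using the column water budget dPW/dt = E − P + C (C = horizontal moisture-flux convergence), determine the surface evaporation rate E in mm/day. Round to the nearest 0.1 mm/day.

E ≈ 2.5 mm/day

dPW/dt = (21.0 − 29.6) mm / (24/24 day) = -8.600 mm/day.
E = dPW/dt + P − C = (-8.600) + 14.1 − (2.96) = 2.5 mm/day.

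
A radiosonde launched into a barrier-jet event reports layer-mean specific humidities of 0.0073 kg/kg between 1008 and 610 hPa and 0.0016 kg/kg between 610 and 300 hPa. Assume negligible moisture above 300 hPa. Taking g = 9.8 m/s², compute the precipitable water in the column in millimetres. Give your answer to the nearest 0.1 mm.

PW ≈ 34.7 mm

Precipitable water is the column-integrated vapour mass per unit area: PW = (1/g) Σ q̄ Δp, with q in kg/kg and Δp in Pa (1 kg/m² of water = 1 mm).
Layer 1008–610 hPa: Δp = 398 hPa = 39800 Pa, q̄ = 0.0073 kg/kg → 0.0073 × 39800 / 9.8 = 29.65 mm
Layer 610–300 hPa: Δp = 310 hPa = 31000 Pa, q̄ = 0.0016 kg/kg → 0.0016 × 31000 / 9.8 = 5.06 mm
PW = 29.65 + 5.06 = 34.71 ≈ 34.7 mm.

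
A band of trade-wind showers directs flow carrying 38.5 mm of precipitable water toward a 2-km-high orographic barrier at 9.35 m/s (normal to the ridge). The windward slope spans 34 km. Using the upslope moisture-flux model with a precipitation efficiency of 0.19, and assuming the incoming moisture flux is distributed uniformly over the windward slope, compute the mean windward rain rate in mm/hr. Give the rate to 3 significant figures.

R ≈ 7.24 mm/hr

Incoming column moisture flux per unit ridge length: F = V × PW = 9.35 × 38.5 = 359.975 mm·m/s.
Spread over the 34 km slope with efficiency ε = 0.19: R = ε·F/W = 0.19 × 359.975 / 34000 m = 2.012e-03 mm/s.
R = 2.012e-03 × 3600 = 7.24 mm/hr.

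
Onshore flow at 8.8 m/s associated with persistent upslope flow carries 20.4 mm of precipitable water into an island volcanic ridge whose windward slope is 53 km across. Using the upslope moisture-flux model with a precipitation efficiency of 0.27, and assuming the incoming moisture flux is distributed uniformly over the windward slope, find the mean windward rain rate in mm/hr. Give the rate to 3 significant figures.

Incoming column moisture flux per unit ridge length: F = V × PW = 8.8 × 20.4 = 179.52 mm·m/s.
Spread over the 53 km slope with efficiency ε = 0.27: R = ε·F/W = 0.27 × 179.52 / 53000 m = 9.145e-04 mm/s.
R = 9.145e-04 × 3600 = 3.29 mm/hr.

R ≈ 3.29 mm/hr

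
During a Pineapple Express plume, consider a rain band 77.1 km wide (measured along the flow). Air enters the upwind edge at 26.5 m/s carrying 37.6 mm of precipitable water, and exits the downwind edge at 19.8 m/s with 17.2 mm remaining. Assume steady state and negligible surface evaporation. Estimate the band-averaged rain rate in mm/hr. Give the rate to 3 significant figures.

Column moisture flux per unit crosswind length is F = V × PW.
Inflow: F_in = 26.5 × 37.6 = 996.4 mm·m/s
Outflow: F_out = 19.8 × 17.2 = 340.56 mm·m/s
Steady-state rate R = (F_in − F_out)/L = (996.4 − 340.56) / 77100 m = 8.506e-03 mm/s.
R = 8.506e-03 × 3600 = 30.6 mm/hr.

R ≈ 30.6 mm/hr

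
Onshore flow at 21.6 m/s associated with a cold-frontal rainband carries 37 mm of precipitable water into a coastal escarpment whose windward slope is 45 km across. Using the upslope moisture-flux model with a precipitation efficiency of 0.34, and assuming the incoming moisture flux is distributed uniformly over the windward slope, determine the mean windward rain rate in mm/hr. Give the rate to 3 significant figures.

R ≈ 21.7 mm/hr

Incoming column moisture flux per unit ridge length: F = V × PW = 21.6 × 37 = 799.2 mm·m/s.
Spread over the 45 km slope with efficiency ε = 0.34: R = ε·F/W = 0.34 × 799.2 / 45000 m = 6.038e-03 mm/s.
R = 6.038e-03 × 3600 = 21.7 mm/hr.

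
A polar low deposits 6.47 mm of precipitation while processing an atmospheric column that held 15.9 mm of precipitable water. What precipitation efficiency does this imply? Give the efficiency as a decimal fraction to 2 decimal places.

ε ≈ 0.41

ε = precipitation / PW = 6.47 / 15.9 = 0.41.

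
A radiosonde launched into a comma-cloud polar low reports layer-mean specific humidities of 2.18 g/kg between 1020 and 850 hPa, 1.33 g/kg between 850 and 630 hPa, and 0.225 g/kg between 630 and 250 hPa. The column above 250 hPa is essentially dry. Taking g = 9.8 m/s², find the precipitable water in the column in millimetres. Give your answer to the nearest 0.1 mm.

PW ≈ 7.6 mm

Precipitable water is the column-integrated vapour mass per unit area: PW = (1/g) Σ q̄ Δp, with q in kg/kg and Δp in Pa (1 kg/m² of water = 1 mm).
Layer 1020–850 hPa: Δp = 170 hPa = 17000 Pa, q̄ = 0.00218 kg/kg → 0.00218 × 17000 / 9.8 = 3.78 mm
Layer 850–630 hPa: Δp = 220 hPa = 22000 Pa, q̄ = 0.00133 kg/kg → 0.00133 × 22000 / 9.8 = 2.99 mm
Layer 630–250 hPa: Δp = 380 hPa = 38000 Pa, q̄ = 0.000225 kg/kg → 0.000225 × 38000 / 9.8 = 0.87 mm
PW = 3.78 + 2.99 + 0.87 = 7.64 ≈ 7.6 mm.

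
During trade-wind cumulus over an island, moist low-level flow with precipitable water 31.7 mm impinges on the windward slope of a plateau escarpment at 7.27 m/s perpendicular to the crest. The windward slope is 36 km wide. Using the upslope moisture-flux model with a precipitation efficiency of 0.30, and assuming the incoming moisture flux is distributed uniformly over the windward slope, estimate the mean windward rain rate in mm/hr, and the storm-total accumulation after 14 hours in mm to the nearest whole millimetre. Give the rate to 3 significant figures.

R ≈ 6.91 mm/hr; total ≈ 97 mm

Incoming column moisture flux per unit ridge length: F = V × PW = 7.27 × 31.7 = 230.459 mm·m/s.
Spread over the 36 km slope with efficiency ε = 0.30: R = ε·F/W = 0.30 × 230.459 / 36000 m = 1.920e-03 mm/s.
R = 1.920e-03 × 3600 = 6.91 mm/hr.
Over 14 h: total = 6.91 × 14 = 96.74 ≈ 97 mm.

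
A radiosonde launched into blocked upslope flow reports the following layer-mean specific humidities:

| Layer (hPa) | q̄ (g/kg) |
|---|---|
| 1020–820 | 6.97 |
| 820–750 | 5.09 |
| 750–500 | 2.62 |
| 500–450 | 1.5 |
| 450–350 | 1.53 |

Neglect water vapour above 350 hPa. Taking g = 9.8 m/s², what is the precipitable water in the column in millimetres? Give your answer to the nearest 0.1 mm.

Precipitable water is the column-integrated vapour mass per unit area: PW = (1/g) Σ q̄ Δp, with q in kg/kg and Δp in Pa (1 kg/m² of water = 1 mm).
Layer 1020–820 hPa: Δp = 200 hPa = 20000 Pa, q̄ = 0.00697 kg/kg → 0.00697 × 20000 / 9.8 = 14.22 mm
Layer 820–750 hPa: Δp = 70 hPa = 7000 Pa, q̄ = 0.00509 kg/kg → 0.00509 × 7000 / 9.8 = 3.64 mm
Layer 750–500 hPa: Δp = 250 hPa = 25000 Pa, q̄ = 0.00262 kg/kg → 0.00262 × 25000 / 9.8 = 6.68 mm
Layer 500–450 hPa: Δp = 50 hPa = 5000 Pa, q̄ = 0.0015 kg/kg → 0.0015 × 5000 / 9.8 = 0.77 mm
Layer 450–350 hPa: Δp = 100 hPa = 10000 Pa, q̄ = 0.00153 kg/kg → 0.00153 × 10000 / 9.8 = 1.56 mm
PW = 14.22 + 3.64 + 6.68 + 0.77 + 1.56 = 26.87 ≈ 26.9 mm.

PW ≈ 26.9 mm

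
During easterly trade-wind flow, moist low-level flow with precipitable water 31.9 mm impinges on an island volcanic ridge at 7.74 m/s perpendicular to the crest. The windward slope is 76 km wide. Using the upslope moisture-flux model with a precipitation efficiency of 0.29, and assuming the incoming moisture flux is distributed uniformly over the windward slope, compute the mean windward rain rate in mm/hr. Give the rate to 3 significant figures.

R ≈ 3.39 mm/hr

Incoming column moisture flux per unit ridge length: F = V × PW = 7.74 × 31.9 = 246.906 mm·m/s.
Spread over the 76 km slope with efficiency ε = 0.29: R = ε·F/W = 0.29 × 246.906 / 76000 m = 9.421e-04 mm/s.
R = 9.421e-04 × 3600 = 3.39 mm/hr.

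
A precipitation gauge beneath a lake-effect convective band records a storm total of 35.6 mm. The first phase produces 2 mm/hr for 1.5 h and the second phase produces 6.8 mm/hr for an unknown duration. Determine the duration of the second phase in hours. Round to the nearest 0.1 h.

duration ≈ 4.8 h

Known phases: 2 × 1.5 = 3 mm.
Remaining depth = 35.6 − 3 = 32.6 mm.
Duration = 32.6 / 6.8 = 4.8 h.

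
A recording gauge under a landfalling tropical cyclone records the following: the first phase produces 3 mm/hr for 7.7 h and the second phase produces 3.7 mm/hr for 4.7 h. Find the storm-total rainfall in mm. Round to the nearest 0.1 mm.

Total = Σ Rᵢ Δtᵢ = 3 × 7.7 + 3.7 × 4.7
      = 23.1 + 17.39 = 40.5 mm.

total ≈ 40.5 mm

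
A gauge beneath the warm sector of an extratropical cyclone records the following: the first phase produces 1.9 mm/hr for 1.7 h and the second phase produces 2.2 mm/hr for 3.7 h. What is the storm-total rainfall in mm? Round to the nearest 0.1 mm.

total ≈ 11.4 mm

Total = Σ Rᵢ Δtᵢ = 1.9 × 1.7 + 2.2 × 3.7
      = 3.23 + 8.14 = 11.4 mm.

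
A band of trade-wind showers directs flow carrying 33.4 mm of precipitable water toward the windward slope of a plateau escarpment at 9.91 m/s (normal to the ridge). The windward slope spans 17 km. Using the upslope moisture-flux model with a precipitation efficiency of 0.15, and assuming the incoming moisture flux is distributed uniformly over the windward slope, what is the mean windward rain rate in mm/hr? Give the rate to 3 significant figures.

Incoming column moisture flux per unit ridge length: F = V × PW = 9.91 × 33.4 = 330.994 mm·m/s.
Spread over the 17 km slope with efficiency ε = 0.15: R = ε·F/W = 0.15 × 330.994 / 17000 m = 2.921e-03 mm/s.
R = 2.921e-03 × 3600 = 10.5 mm/hr.

R ≈ 10.5 mm/hr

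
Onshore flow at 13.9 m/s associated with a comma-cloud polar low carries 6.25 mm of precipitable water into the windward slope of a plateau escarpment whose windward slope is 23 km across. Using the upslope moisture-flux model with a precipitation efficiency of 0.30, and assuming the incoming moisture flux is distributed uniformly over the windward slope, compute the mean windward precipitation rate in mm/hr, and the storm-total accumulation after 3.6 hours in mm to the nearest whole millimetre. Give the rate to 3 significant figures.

Incoming column moisture flux per unit ridge length: F = V × PW = 13.9 × 6.25 = 86.875 mm·m/s.
Spread over the 23 km slope with efficiency ε = 0.30: R = ε·F/W = 0.30 × 86.875 / 23000 m = 1.133e-03 mm/s.
R = 1.133e-03 × 3600 = 4.08 mm/hr.
Over 3.6 h: total = 4.08 × 3.6 = 14.688 ≈ 15 mm.

R ≈ 4.08 mm/hr; total ≈ 15 mm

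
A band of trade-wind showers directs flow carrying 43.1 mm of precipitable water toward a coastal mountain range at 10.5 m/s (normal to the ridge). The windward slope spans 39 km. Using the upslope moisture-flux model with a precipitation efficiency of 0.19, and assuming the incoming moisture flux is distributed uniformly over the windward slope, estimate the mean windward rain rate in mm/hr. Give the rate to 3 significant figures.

R ≈ 7.94 mm/hr

Incoming column moisture flux per unit ridge length: F = V × PW = 10.5 × 43.1 = 452.55 mm·m/s.
Spread over the 39 km slope with efficiency ε = 0.19: R = ε·F/W = 0.19 × 452.55 / 39000 m = 2.205e-03 mm/s.
R = 2.205e-03 × 3600 = 7.94 mm/hr.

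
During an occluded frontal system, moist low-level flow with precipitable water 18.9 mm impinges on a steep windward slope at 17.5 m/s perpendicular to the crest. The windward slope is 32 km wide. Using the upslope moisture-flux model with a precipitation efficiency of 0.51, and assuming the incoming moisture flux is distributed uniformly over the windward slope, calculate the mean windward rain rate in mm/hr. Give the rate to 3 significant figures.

R ≈ 19.0 mm/hr

Incoming column moisture flux per unit ridge length: F = V × PW = 17.5 × 18.9 = 330.75 mm·m/s.
Spread over the 32 km slope with efficiency ε = 0.51: R = ε·F/W = 0.51 × 330.75 / 32000 m = 5.271e-03 mm/s.
R = 5.271e-03 × 3600 = 19.0 mm/hr.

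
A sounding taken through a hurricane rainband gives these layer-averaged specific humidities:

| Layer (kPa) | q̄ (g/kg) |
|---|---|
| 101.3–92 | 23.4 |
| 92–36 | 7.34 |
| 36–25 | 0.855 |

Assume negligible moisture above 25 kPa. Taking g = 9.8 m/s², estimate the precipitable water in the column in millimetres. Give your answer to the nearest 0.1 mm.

PW ≈ 65.1 mm

Precipitable water is the column-integrated vapour mass per unit area: PW = (1/g) Σ q̄ Δp, with q in kg/kg and Δp in Pa (1 kg/m² of water = 1 mm).
Layer 101.3–92 kPa: Δp = 93 hPa = 9300 Pa, q̄ = 0.0234 kg/kg → 0.0234 × 9300 / 9.8 = 22.21 mm
Layer 92–36 kPa: Δp = 560 hPa = 56000 Pa, q̄ = 0.00734 kg/kg → 0.00734 × 56000 / 9.8 = 41.94 mm
Layer 36–25 kPa: Δp = 110 hPa = 11000 Pa, q̄ = 0.000855 kg/kg → 0.000855 × 11000 / 9.8 = 0.96 mm
PW = 22.21 + 41.94 + 0.96 = 65.11 ≈ 65.1 mm.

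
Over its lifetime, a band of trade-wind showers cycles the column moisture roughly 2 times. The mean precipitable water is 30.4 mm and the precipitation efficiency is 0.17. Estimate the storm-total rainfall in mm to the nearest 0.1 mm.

Each cycle deposits ε × PW = 0.17 × 30.4 = 5.168 mm.
Over 2 cycles: 2 × 5.168 = 10.3 mm.

rainfall ≈ 10.3 mm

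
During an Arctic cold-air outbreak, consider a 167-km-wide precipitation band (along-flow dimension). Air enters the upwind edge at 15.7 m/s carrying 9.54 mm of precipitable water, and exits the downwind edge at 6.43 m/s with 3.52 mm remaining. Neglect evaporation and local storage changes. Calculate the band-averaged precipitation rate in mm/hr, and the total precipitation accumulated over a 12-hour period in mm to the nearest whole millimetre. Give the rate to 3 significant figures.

Column moisture flux per unit crosswind length is F = V × PW.
Inflow: F_in = 15.7 × 9.54 = 149.778 mm·m/s
Outflow: F_out = 6.43 × 3.52 = 22.6336 mm·m/s
Steady-state rate R = (F_in − F_out)/L = (149.778 − 22.6336) / 167000 m = 7.613e-04 mm/s.
R = 7.613e-04 × 3600 = 2.74 mm/hr.
Over 12 h: total = 2.74 × 12 = 32.88 ≈ 33 mm.

R ≈ 2.74 mm/hr; total ≈ 33 mm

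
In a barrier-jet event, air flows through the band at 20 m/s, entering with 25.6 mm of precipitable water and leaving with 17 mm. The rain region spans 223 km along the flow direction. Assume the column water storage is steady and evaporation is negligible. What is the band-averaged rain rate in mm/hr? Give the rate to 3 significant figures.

R ≈ 2.78 mm/hr

Column moisture flux per unit crosswind length is F = V × PW.
Inflow: F_in = 20 × 25.6 = 512 mm·m/s
Outflow: F_out = 20 × 17 = 340 mm·m/s
Steady-state rate R = (F_in − F_out)/L = (512 − 340) / 223000 m = 7.713e-04 mm/s.
R = 7.713e-04 × 3600 = 2.78 mm/hr.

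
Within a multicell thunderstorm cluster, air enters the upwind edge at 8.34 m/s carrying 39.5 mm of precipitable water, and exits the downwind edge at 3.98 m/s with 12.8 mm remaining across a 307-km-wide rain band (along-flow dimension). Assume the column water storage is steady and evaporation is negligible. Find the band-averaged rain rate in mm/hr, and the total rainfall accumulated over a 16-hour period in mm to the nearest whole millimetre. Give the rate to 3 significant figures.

R ≈ 3.27 mm/hr; total ≈ 52 mm

Column moisture flux per unit crosswind length is F = V × PW.
Inflow: F_in = 8.34 × 39.5 = 329.43 mm·m/s
Outflow: F_out = 3.98 × 12.8 = 50.944 mm·m/s
Steady-state rate R = (F_in − F_out)/L = (329.43 − 50.944) / 307000 m = 9.071e-04 mm/s.
R = 9.071e-04 × 3600 = 3.27 mm/hr.
Over 16 h: total = 3.27 × 16 = 52.32 ≈ 52 mm.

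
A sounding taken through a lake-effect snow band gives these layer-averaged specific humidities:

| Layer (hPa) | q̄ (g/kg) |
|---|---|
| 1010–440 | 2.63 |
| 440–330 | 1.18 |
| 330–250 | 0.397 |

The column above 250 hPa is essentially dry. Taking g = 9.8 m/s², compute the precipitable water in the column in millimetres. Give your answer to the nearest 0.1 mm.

Precipitable water is the column-integrated vapour mass per unit area: PW = (1/g) Σ q̄ Δp, with q in kg/kg and Δp in Pa (1 kg/m² of water = 1 mm).
Layer 1010–440 hPa: Δp = 570 hPa = 57000 Pa, q̄ = 0.00263 kg/kg → 0.00263 × 57000 / 9.8 = 15.30 mm
Layer 440–330 hPa: Δp = 110 hPa = 11000 Pa, q̄ = 0.00118 kg/kg → 0.00118 × 11000 / 9.8 = 1.32 mm
Layer 330–250 hPa: Δp = 80 hPa = 8000 Pa, q̄ = 0.000397 kg/kg → 0.000397 × 8000 / 9.8 = 0.32 mm
PW = 15.30 + 1.32 + 0.32 = 16.94 ≈ 16.9 mm.

PW ≈ 16.9 mm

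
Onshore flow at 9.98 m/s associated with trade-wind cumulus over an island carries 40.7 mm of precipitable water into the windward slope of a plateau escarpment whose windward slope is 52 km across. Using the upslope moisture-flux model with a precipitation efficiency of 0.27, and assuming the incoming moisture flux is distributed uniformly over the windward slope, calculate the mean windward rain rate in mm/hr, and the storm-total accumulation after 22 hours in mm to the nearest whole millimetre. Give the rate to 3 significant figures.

Incoming column moisture flux per unit ridge length: F = V × PW = 9.98 × 40.7 = 406.186 mm·m/s.
Spread over the 52 km slope with efficiency ε = 0.27: R = ε·F/W = 0.27 × 406.186 / 52000 m = 2.109e-03 mm/s.
R = 2.109e-03 × 3600 = 7.59 mm/hr.
Over 22 h: total = 7.59 × 22 = 166.98 ≈ 167 mm.

R ≈ 7.59 mm/hr; total ≈ 167 mm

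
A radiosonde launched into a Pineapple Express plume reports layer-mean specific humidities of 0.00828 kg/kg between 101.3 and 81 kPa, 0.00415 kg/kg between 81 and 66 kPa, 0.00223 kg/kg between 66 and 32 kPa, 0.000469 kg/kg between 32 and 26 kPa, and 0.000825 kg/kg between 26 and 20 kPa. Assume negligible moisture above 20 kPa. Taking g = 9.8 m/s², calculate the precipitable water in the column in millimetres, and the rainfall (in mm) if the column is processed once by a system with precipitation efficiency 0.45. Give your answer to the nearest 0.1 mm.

Precipitable water is the column-integrated vapour mass per unit area: PW = (1/g) Σ q̄ Δp, with q in kg/kg and Δp in Pa (1 kg/m² of water = 1 mm).
Layer 101.3–81 kPa: Δp = 203 hPa = 20300 Pa, q̄ = 0.00828 kg/kg → 0.00828 × 20300 / 9.8 = 17.15 mm
Layer 81–66 kPa: Δp = 150 hPa = 15000 Pa, q̄ = 0.00415 kg/kg → 0.00415 × 15000 / 9.8 = 6.35 mm
Layer 66–32 kPa: Δp = 340 hPa = 34000 Pa, q̄ = 0.00223 kg/kg → 0.00223 × 34000 / 9.8 = 7.74 mm
Layer 32–26 kPa: Δp = 60 hPa = 6000 Pa, q̄ = 0.000469 kg/kg → 0.000469 × 6000 / 9.8 = 0.29 mm
Layer 26–20 kPa: Δp = 60 hPa = 6000 Pa, q̄ = 0.000825 kg/kg → 0.000825 × 6000 / 9.8 = 0.51 mm
PW = 17.15 + 6.35 + 7.74 + 0.29 + 0.51 = 32.04 ≈ 32.0 mm.
Rainfall = ε × PW = 0.45 × 32.0 = 14.4 mm.

PW ≈ 32.0 mm; rainfall ≈ 14.4 mm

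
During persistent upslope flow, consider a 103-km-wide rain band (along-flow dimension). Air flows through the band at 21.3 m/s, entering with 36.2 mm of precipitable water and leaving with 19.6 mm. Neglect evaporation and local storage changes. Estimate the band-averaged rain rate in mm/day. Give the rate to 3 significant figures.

R ≈ 297 mm/day

Column moisture flux per unit crosswind length is F = V × PW.
Inflow: F_in = 21.3 × 36.2 = 771.06 mm·m/s
Outflow: F_out = 21.3 × 19.6 = 417.48 mm·m/s
Steady-state rate R = (F_in − F_out)/L = (771.06 − 417.48) / 103000 m = 3.433e-03 mm/s.
R = 3.433e-03 × 3600 × 24 = 297 mm/day.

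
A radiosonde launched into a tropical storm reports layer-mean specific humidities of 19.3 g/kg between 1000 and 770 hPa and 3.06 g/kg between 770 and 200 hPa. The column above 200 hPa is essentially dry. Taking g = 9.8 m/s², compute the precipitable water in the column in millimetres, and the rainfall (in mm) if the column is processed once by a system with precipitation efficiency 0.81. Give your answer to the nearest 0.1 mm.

Precipitable water is the column-integrated vapour mass per unit area: PW = (1/g) Σ q̄ Δp, with q in kg/kg and Δp in Pa (1 kg/m² of water = 1 mm).
Layer 1000–770 hPa: Δp = 230 hPa = 23000 Pa, q̄ = 0.0193 kg/kg → 0.0193 × 23000 / 9.8 = 45.30 mm
Layer 770–200 hPa: Δp = 570 hPa = 57000 Pa, q̄ = 0.00306 kg/kg → 0.00306 × 57000 / 9.8 = 17.80 mm
PW = 45.30 + 17.80 = 63.10 ≈ 63.1 mm.
Rainfall = ε × PW = 0.81 × 63.1 = 51.1 mm.

PW ≈ 63.1 mm; rainfall ≈ 51.1 mm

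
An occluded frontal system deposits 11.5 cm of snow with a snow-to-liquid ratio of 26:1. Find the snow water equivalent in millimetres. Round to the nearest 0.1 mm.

SWE = snow depth / ratio = 11.5 cm / 26 = 0.442 cm = 4.4 mm.

SWE ≈ 4.4 mm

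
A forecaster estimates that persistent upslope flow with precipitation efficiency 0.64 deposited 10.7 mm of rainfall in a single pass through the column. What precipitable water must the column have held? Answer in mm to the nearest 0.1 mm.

PW = rainfall / ε = 10.7 / 0.64 = 16.7 mm.

PW ≈ 16.7 mm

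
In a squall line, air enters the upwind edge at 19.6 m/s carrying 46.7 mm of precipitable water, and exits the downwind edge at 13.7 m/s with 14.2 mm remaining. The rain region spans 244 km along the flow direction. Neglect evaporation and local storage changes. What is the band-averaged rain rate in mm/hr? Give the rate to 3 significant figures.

R ≈ 10.6 mm/hr

Column moisture flux per unit crosswind length is F = V × PW.
Inflow: F_in = 19.6 × 46.7 = 915.32 mm·m/s
Outflow: F_out = 13.7 × 14.2 = 194.54 mm·m/s
Steady-state rate R = (F_in − F_out)/L = (915.32 − 194.54) / 244000 m = 2.954e-03 mm/s.
R = 2.954e-03 × 3600 = 10.6 mm/hr.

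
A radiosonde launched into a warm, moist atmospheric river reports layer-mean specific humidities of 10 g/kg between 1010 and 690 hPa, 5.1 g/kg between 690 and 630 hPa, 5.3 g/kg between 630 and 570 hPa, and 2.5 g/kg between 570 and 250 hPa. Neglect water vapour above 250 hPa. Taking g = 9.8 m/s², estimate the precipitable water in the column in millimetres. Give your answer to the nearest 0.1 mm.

Precipitable water is the column-integrated vapour mass per unit area: PW = (1/g) Σ q̄ Δp, with q in kg/kg and Δp in Pa (1 kg/m² of water = 1 mm).
Layer 1010–690 hPa: Δp = 320 hPa = 32000 Pa, q̄ = 0.01 kg/kg → 0.01 × 32000 / 9.8 = 32.65 mm
Layer 690–630 hPa: Δp = 60 hPa = 6000 Pa, q̄ = 0.0051 kg/kg → 0.0051 × 6000 / 9.8 = 3.12 mm
Layer 630–570 hPa: Δp = 60 hPa = 6000 Pa, q̄ = 0.0053 kg/kg → 0.0053 × 6000 / 9.8 = 3.24 mm
Layer 570–250 hPa: Δp = 320 hPa = 32000 Pa, q̄ = 0.0025 kg/kg → 0.0025 × 32000 / 9.8 = 8.16 mm
PW = 32.65 + 3.12 + 3.24 + 8.16 = 47.17 ≈ 47.2 mm.

PW ≈ 47.2 mm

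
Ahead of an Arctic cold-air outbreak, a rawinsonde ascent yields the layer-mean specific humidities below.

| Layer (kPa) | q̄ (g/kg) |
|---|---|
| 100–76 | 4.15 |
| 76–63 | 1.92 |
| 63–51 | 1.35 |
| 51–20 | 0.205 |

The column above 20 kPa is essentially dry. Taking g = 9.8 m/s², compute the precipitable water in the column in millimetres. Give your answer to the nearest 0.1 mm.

Precipitable water is the column-integrated vapour mass per unit area: PW = (1/g) Σ q̄ Δp, with q in kg/kg and Δp in Pa (1 kg/m² of water = 1 mm).
Layer 100–76 kPa: Δp = 240 hPa = 24000 Pa, q̄ = 0.00415 kg/kg → 0.00415 × 24000 / 9.8 = 10.16 mm
Layer 76–63 kPa: Δp = 130 hPa = 13000 Pa, q̄ = 0.00192 kg/kg → 0.00192 × 13000 / 9.8 = 2.55 mm
Layer 63–51 kPa: Δp = 120 hPa = 12000 Pa, q̄ = 0.00135 kg/kg → 0.00135 × 12000 / 9.8 = 1.65 mm
Layer 51–20 kPa: Δp = 310 hPa = 31000 Pa, q̄ = 0.000205 kg/kg → 0.000205 × 31000 / 9.8 = 0.65 mm
PW = 10.16 + 2.55 + 1.65 + 0.65 = 15.01 ≈ 15.0 mm.

PW ≈ 15.0 mm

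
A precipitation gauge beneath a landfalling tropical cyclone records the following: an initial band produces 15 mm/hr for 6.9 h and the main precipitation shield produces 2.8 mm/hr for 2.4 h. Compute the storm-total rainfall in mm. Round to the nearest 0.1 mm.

Total = Σ Rᵢ Δtᵢ = 15 × 6.9 + 2.8 × 2.4
      = 103.5 + 6.72 = 110.2 mm.

total ≈ 110.2 mm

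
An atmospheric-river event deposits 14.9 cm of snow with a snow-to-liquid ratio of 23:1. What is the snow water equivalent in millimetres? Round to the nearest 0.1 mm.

SWE ≈ 6.5 mm

SWE = snow depth / ratio = 14.9 cm / 23 = 0.648 cm = 6.5 mm.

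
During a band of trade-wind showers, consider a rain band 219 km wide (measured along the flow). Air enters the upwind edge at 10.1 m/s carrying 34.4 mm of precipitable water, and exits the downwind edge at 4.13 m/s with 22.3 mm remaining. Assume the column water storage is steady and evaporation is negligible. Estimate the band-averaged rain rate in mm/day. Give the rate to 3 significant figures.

Column moisture flux per unit crosswind length is F = V × PW.
Inflow: F_in = 10.1 × 34.4 = 347.44 mm·m/s
Outflow: F_out = 4.13 × 22.3 = 92.099 mm·m/s
Steady-state rate R = (F_in − F_out)/L = (347.44 − 92.099) / 219000 m = 1.166e-03 mm/s.
R = 1.166e-03 × 3600 × 24 = 101 mm/day.

R ≈ 101 mm/day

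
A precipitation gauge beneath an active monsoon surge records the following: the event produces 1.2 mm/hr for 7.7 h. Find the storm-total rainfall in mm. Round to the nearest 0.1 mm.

Total = Σ Rᵢ Δtᵢ = 1.2 × 7.7
      = 9.24 = 9.2 mm.

total ≈ 9.2 mm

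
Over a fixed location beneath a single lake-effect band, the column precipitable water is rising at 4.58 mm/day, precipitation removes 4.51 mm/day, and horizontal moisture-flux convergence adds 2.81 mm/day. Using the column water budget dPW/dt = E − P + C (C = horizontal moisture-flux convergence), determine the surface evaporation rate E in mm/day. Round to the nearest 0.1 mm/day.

E ≈ 6.3 mm/day

dPW/dt = +4.58 mm/day.
E = dPW/dt + P − C = (+4.58) + 4.51 − (2.81) = 6.3 mm/day.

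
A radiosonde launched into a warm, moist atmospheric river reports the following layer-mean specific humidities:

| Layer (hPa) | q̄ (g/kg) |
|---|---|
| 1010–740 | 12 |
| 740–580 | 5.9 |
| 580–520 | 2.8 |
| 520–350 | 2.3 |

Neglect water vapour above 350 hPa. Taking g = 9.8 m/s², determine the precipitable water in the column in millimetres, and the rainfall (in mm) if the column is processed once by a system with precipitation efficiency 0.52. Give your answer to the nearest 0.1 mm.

Precipitable water is the column-integrated vapour mass per unit area: PW = (1/g) Σ q̄ Δp, with q in kg/kg and Δp in Pa (1 kg/m² of water = 1 mm).
Layer 1010–740 hPa: Δp = 270 hPa = 27000 Pa, q̄ = 0.012 kg/kg → 0.012 × 27000 / 9.8 = 33.06 mm
Layer 740–580 hPa: Δp = 160 hPa = 16000 Pa, q̄ = 0.0059 kg/kg → 0.0059 × 16000 / 9.8 = 9.63 mm
Layer 580–520 hPa: Δp = 60 hPa = 6000 Pa, q̄ = 0.0028 kg/kg → 0.0028 × 6000 / 9.8 = 1.71 mm
Layer 520–350 hPa: Δp = 170 hPa = 17000 Pa, q̄ = 0.0023 kg/kg → 0.0023 × 17000 / 9.8 = 3.99 mm
PW = 33.06 + 9.63 + 1.71 + 3.99 = 48.39 ≈ 48.4 mm.
Rainfall = ε × PW = 0.52 × 48.4 = 25.2 mm.

PW ≈ 48.4 mm; rainfall ≈ 25.2 mm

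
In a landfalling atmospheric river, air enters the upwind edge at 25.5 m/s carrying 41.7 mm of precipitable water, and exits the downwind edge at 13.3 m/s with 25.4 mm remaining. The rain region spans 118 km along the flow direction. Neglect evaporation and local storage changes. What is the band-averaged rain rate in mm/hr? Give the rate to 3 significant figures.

R ≈ 22.1 mm/hr

Column moisture flux per unit crosswind length is F = V × PW.
Inflow: F_in = 25.5 × 41.7 = 1063.35 mm·m/s
Outflow: F_out = 13.3 × 25.4 = 337.82 mm·m/s
Steady-state rate R = (F_in − F_out)/L = (1063.35 − 337.82) / 118000 m = 6.149e-03 mm/s.
R = 6.149e-03 × 3600 = 22.1 mm/hr.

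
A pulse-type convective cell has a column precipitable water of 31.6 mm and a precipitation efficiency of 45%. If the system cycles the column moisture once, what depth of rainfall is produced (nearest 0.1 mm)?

Rainfall = ε × PW = 0.45 × 31.6 = 14.2 mm.

rainfall ≈ 14.2 mm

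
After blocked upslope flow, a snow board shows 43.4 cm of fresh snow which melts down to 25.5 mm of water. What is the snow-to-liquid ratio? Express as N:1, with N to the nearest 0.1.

Ratio = snow depth / SWE = 434 mm / 25.5 mm = 17.0, i.e. 17.0:1.

ratio ≈ 17.0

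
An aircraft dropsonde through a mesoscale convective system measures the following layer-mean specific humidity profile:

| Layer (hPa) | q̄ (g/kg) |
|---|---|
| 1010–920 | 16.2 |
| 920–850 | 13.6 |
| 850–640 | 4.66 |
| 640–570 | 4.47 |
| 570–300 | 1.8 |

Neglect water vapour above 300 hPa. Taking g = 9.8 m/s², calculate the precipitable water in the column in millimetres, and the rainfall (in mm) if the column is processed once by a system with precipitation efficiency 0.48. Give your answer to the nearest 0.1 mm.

Precipitable water is the column-integrated vapour mass per unit area: PW = (1/g) Σ q̄ Δp, with q in kg/kg and Δp in Pa (1 kg/m² of water = 1 mm).
Layer 1010–920 hPa: Δp = 90 hPa = 9000 Pa, q̄ = 0.0162 kg/kg → 0.0162 × 9000 / 9.8 = 14.88 mm
Layer 920–850 hPa: Δp = 70 hPa = 7000 Pa, q̄ = 0.0136 kg/kg → 0.0136 × 7000 / 9.8 = 9.71 mm
Layer 850–640 hPa: Δp = 210 hPa = 21000 Pa, q̄ = 0.00466 kg/kg → 0.00466 × 21000 / 9.8 = 9.99 mm
Layer 640–570 hPa: Δp = 70 hPa = 7000 Pa, q̄ = 0.00447 kg/kg → 0.00447 × 7000 / 9.8 = 3.19 mm
Layer 570–300 hPa: Δp = 270 hPa = 27000 Pa, q̄ = 0.0018 kg/kg → 0.0018 × 27000 / 9.8 = 4.96 mm
PW = 14.88 + 9.71 + 9.99 + 3.19 + 4.96 = 42.73 ≈ 42.7 mm.
Rainfall = ε × PW = 0.48 × 42.7 = 20.5 mm.

PW ≈ 42.7 mm; rainfall ≈ 20.5 mm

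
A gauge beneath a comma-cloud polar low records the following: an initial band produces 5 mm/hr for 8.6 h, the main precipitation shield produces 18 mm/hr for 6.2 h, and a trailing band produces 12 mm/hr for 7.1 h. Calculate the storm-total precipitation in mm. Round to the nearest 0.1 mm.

Total = Σ Rᵢ Δtᵢ = 5 × 8.6 + 18 × 6.2 + 12 × 7.1
      = 43 + 111.6 + 85.2 = 239.8 mm.

total ≈ 239.8 mm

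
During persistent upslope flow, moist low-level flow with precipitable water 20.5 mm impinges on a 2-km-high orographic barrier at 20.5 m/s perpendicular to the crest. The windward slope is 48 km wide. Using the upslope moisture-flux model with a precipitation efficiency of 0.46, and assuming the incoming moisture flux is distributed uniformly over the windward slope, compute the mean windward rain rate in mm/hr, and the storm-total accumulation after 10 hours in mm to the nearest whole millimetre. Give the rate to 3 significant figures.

R ≈ 14.5 mm/hr; total ≈ 145 mm

Incoming column moisture flux per unit ridge length: F = V × PW = 20.5 × 20.5 = 420.25 mm·m/s.
Spread over the 48 km slope with efficiency ε = 0.46: R = ε·F/W = 0.46 × 420.25 / 48000 m = 4.027e-03 mm/s.
R = 4.027e-03 × 3600 = 14.5 mm/hr.
Over 10 h: total = 14.5 × 10 = 145 mm.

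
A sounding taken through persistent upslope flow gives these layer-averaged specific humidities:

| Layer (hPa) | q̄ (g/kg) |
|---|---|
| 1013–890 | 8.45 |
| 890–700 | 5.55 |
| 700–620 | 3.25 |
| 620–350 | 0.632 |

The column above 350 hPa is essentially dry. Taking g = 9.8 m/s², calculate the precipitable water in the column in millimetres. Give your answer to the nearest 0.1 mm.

Precipitable water is the column-integrated vapour mass per unit area: PW = (1/g) Σ q̄ Δp, with q in kg/kg and Δp in Pa (1 kg/m² of water = 1 mm).
Layer 1013–890 hPa: Δp = 123 hPa = 12300 Pa, q̄ = 0.00845 kg/kg → 0.00845 × 12300 / 9.8 = 10.61 mm
Layer 890–700 hPa: Δp = 190 hPa = 19000 Pa, q̄ = 0.00555 kg/kg → 0.00555 × 19000 / 9.8 = 10.76 mm
Layer 700–620 hPa: Δp = 80 hPa = 8000 Pa, q̄ = 0.00325 kg/kg → 0.00325 × 8000 / 9.8 = 2.65 mm
Layer 620–350 hPa: Δp = 270 hPa = 27000 Pa, q̄ = 0.000632 kg/kg → 0.000632 × 27000 / 9.8 = 1.74 mm
PW = 10.61 + 10.76 + 2.65 + 1.74 = 25.76 ≈ 25.8 mm.

PW ≈ 25.8 mm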